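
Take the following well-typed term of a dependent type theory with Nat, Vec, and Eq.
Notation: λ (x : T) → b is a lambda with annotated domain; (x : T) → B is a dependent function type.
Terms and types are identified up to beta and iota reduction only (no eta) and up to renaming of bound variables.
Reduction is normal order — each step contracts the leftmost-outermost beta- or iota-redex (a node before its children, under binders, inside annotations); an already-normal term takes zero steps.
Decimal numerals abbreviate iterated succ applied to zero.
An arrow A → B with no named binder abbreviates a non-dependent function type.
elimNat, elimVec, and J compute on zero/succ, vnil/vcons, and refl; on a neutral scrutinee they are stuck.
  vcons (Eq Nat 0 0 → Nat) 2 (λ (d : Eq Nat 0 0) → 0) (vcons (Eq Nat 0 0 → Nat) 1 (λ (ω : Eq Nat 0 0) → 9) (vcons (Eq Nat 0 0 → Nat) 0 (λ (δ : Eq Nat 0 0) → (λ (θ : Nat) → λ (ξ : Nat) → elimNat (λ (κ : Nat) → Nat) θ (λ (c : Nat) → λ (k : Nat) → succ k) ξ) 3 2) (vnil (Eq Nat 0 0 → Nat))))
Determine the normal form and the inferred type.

reduced normal form:
  vcons (Eq Nat 0 0 → Nat) 2 (λ (d : Eq Nat 0 0) → 0) (vcons (Eq Nat 0 0 → Nat) 1 (λ (ω : Eq Nat 0 0) → 9) (vcons (Eq Nat 0 0 → Nat) 0 (λ (δ : Eq Nat 0 0) → 5) (vnil (Eq Nat 0 0 → Nat))))
type:
  Vec (Eq Nat 0 0 → Nat) 3
observation: the leftmost-outermost redex is a beta-redex, and normalization takes 9 steps.


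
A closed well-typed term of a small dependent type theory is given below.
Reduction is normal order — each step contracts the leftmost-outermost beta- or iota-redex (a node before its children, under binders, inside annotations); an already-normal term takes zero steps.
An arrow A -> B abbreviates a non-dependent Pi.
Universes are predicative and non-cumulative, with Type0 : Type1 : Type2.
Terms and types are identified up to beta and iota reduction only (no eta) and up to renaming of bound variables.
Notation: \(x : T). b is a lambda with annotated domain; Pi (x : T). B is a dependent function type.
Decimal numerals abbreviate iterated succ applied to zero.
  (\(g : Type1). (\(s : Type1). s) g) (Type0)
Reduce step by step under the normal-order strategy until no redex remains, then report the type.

normal-order reduction sequence:
  (\(g : Type1). (\(s : Type1). s) g) (Type0)
  ~> (\(g : Type1). g) (Type0)
  ~> Type0
inferred type:
  Type1


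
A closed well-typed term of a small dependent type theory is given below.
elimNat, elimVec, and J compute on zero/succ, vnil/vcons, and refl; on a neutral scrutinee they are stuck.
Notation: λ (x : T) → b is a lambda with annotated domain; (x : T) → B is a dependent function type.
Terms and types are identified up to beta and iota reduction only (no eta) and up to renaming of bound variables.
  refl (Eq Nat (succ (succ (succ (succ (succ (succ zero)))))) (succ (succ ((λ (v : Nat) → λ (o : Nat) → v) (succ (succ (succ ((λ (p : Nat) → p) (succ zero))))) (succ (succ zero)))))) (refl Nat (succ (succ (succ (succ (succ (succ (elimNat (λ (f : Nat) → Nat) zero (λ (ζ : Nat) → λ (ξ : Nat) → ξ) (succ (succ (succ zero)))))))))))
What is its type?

the term's type:
  Eq (Eq Nat (succ (succ (succ (succ (succ (succ zero)))))) (succ (succ (succ (succ (succ (succ zero))))))) (refl Nat (succ (succ (succ (succ (succ (succ zero))))))) (refl Nat (succ (succ (succ (succ (succ (succ zero)))))))


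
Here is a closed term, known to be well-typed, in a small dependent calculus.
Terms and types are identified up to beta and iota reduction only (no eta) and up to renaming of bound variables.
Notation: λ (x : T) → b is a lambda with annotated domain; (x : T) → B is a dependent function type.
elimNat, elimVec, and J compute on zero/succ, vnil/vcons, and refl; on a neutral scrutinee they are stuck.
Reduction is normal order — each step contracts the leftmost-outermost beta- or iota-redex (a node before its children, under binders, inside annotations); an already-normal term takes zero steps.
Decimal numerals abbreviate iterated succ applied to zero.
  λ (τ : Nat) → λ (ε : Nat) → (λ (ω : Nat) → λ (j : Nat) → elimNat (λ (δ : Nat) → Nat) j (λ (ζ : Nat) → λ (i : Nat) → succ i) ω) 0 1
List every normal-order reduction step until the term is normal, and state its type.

normal-order reduction:
  λ (τ : Nat) → λ (ε : Nat) → (λ (ω : Nat) → λ (j : Nat) → elimNat (λ (δ : Nat) → Nat) j (λ (ζ : Nat) → λ (i : Nat) → succ i) ω) 0 1
  ~> λ (τ : Nat) → λ (ε : Nat) → (λ (ω : Nat) → elimNat (λ (j : Nat) → Nat) ω (λ (δ : Nat) → λ (ζ : Nat) → succ ζ) 0) 1
  ~> λ (τ : Nat) → λ (ε : Nat) → elimNat (λ (ω : Nat) → Nat) 1 (λ (j : Nat) → λ (δ : Nat) → succ δ) 0
  ~> λ (τ : Nat) → λ (ε : Nat) → 1
inferred type:
  (τ : Nat) → (ε : Nat) → Nat


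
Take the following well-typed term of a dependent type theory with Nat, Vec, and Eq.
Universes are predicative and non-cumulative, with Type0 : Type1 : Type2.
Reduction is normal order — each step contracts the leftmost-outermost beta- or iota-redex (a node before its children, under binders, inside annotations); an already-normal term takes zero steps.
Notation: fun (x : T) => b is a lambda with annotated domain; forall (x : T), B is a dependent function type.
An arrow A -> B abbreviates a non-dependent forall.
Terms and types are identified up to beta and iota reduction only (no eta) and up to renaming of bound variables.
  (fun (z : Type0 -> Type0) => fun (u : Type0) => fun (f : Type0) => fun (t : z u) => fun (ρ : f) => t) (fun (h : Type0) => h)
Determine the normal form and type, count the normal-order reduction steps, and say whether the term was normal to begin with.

normal form:
  fun (z : Type0) => fun (u : Type0) => fun (f : z) => fun (t : u) => f
type:
  forall (z : Type0), forall (u : Type0), z -> u -> z
reduction steps (normal order): 2
term was already normal: no
first redex: a beta-redex


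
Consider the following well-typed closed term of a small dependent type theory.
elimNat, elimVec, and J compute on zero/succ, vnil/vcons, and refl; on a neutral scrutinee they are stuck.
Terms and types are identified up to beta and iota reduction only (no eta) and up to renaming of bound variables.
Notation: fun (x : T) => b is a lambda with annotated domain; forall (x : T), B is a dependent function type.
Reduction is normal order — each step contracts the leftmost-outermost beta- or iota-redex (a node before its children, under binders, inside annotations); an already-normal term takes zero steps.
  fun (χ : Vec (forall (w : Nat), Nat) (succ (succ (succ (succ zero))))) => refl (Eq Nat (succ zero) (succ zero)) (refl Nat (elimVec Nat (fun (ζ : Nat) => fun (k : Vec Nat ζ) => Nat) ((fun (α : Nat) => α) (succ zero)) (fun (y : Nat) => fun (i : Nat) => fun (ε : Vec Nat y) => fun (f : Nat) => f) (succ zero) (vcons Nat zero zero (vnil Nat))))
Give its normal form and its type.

resulting normal form:
  fun (χ : Vec (forall (w : Nat), Nat) (succ (succ (succ (succ zero))))) => refl (Eq Nat (succ zero) (succ zero)) (refl Nat (succ zero))
the term's type:
  forall (χ : Vec (forall (w : Nat), Nat) (succ (succ (succ (succ zero))))), Eq (Eq Nat (succ zero) (succ zero)) (refl Nat (succ zero)) (refl Nat (succ zero))
observation: the term reaches its normal form after 7 normal-order steps.


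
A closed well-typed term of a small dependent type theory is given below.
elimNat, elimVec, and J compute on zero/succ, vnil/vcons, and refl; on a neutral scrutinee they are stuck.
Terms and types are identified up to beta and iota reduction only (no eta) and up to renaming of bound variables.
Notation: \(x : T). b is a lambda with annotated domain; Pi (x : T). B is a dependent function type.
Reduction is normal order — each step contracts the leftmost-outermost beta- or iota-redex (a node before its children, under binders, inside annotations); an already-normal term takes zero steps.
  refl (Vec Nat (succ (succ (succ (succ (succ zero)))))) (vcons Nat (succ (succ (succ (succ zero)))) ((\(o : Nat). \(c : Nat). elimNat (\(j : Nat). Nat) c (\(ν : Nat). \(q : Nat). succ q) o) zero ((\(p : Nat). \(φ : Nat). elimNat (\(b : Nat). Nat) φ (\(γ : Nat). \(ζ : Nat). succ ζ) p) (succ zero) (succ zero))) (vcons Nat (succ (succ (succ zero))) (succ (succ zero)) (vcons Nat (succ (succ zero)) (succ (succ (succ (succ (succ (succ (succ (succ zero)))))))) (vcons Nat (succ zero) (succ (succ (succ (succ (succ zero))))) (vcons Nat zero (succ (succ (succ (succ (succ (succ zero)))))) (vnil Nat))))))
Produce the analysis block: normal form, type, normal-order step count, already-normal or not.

resulting normal form:
  refl (Vec Nat (succ (succ (succ (succ (succ zero)))))) (vcons Nat (succ (succ (succ (succ zero)))) (succ (succ zero)) (vcons Nat (succ (succ (succ zero))) (succ (succ zero)) (vcons Nat (succ (succ zero)) (succ (succ (succ (succ (succ (succ (succ (succ zero)))))))) (vcons Nat (succ zero) (succ (succ (succ (succ (succ zero))))) (vcons Nat zero (succ (succ (succ (succ (succ (succ zero)))))) (vnil Nat))))))
type:
  Eq (Vec Nat (succ (succ (succ (succ (succ zero)))))) (vcons Nat (succ (succ (succ (succ zero)))) (succ (succ zero)) (vcons Nat (succ (succ (succ zero))) (succ (succ zero)) (vcons Nat (succ (succ zero)) (succ (succ (succ (succ (succ (succ (succ (succ zero)))))))) (vcons Nat (succ zero) (succ (succ (succ (succ (succ zero))))) (vcons Nat zero (succ (succ (succ (succ (succ (succ zero)))))) (vnil Nat)))))) (vcons Nat (succ (succ (succ (succ zero)))) (succ (succ zero)) (vcons Nat (succ (succ (succ zero))) (succ (succ zero)) (vcons Nat (succ (succ zero)) (succ (succ (succ (succ (succ (succ (succ (succ zero)))))))) (vcons Nat (succ zero) (succ (succ (succ (succ (succ zero))))) (vcons Nat zero (succ (succ (succ (succ (succ (succ zero)))))) (vnil Nat))))))
steps to reach normal form (normal order): 9
already normal: no
first contracted redex: a beta-redex


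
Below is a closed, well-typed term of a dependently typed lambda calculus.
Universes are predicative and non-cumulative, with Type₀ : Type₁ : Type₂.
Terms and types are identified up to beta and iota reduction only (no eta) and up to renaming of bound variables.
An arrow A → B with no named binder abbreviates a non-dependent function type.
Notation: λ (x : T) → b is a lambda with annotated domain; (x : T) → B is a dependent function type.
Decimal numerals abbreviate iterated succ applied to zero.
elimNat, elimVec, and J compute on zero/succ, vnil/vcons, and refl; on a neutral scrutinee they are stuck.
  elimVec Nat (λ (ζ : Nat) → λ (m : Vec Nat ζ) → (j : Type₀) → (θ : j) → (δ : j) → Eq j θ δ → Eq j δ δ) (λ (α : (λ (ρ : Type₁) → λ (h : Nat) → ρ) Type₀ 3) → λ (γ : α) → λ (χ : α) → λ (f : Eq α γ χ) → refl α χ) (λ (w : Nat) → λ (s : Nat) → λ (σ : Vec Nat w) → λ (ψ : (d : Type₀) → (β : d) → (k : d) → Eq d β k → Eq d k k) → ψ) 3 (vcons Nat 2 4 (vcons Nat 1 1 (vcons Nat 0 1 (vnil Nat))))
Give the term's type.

type:
  (ζ : Type₀) → (m : ζ) → (j : ζ) → Eq ζ m j → Eq ζ j j


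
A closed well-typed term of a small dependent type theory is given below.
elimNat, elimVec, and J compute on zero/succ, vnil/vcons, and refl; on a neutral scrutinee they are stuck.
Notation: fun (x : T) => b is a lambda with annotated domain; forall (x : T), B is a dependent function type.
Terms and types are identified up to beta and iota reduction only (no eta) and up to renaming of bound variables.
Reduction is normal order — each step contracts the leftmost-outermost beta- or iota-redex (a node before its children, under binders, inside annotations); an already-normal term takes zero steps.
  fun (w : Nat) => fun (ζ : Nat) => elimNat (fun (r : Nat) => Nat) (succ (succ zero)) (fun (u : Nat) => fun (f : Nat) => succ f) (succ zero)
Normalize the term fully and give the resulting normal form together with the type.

normal form:
  fun (w : Nat) => fun (ζ : Nat) => succ (succ (succ zero))
the term's type:
  forall (w : Nat), forall (ζ : Nat), Nat


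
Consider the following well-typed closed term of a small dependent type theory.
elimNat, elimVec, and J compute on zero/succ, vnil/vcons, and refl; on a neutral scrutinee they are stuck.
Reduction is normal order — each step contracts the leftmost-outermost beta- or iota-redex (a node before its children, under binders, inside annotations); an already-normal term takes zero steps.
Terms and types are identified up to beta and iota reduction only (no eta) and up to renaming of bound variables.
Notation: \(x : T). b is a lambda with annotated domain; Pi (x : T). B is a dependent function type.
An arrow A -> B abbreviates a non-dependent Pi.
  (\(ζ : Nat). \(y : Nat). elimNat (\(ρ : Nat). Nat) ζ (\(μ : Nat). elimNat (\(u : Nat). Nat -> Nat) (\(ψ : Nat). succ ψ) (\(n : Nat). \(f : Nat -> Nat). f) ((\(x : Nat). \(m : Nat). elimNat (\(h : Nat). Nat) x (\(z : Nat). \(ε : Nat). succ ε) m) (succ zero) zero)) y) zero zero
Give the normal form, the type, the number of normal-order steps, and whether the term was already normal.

normal form:
  zero
type:
  Nat
normal-order step count: 3
already normal: no
first redex: a beta-redex


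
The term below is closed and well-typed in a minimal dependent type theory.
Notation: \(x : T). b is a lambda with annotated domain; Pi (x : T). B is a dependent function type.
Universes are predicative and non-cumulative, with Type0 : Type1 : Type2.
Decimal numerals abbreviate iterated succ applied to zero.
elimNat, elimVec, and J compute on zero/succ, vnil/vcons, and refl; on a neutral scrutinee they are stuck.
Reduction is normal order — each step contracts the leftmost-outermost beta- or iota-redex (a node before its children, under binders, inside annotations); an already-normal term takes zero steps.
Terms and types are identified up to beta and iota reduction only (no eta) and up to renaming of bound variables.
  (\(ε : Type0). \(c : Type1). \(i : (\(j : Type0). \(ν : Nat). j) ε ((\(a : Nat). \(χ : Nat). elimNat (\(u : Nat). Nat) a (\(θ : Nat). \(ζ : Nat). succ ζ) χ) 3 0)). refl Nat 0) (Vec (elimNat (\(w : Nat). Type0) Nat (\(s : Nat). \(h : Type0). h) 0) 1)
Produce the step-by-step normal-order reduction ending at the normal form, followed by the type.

reduction (normal order):
  (\(ε : Type0). \(c : Type1). \(i : (\(j : Type0). \(ν : Nat). j) ε ((\(a : Nat). \(χ : Nat). elimNat (\(u : Nat). Nat) a (\(θ : Nat). \(ζ : Nat). succ ζ) χ) 3 0)). refl Nat 0) (Vec (elimNat (\(w : Nat). Type0) Nat (\(s : Nat). \(h : Type0). h) 0) 1)
  ~> \(ε : Type1). \(c : (\(i : Type0). \(j : Nat). i) (Vec (elimNat (\(ν : Nat). Type0) Nat (\(a : Nat). \(χ : Type0). χ) 0) 1) ((\(u : Nat). \(θ : Nat). elimNat (\(ζ : Nat). Nat) u (\(w : Nat). \(s : Nat). succ s) θ) 3 0)). refl Nat 0
  ~> \(ε : Type1). \(c : (\(i : Nat). Vec (elimNat (\(j : Nat). Type0) Nat (\(ν : Nat). \(a : Type0). a) 0) 1) ((\(χ : Nat). \(u : Nat). elimNat (\(θ : Nat). Nat) χ (\(ζ : Nat). \(w : Nat). succ w) u) 3 0)). refl Nat 0
  ~> \(ε : Type1). \(c : Vec (elimNat (\(i : Nat). Type0) Nat (\(j : Nat). \(ν : Type0). ν) 0) 1). refl Nat 0
  ~> \(ε : Type1). \(c : Vec Nat 1). refl Nat 0
type:
  Pi (ε : Type1). Pi (c : Vec Nat 1). Eq Nat 0 0


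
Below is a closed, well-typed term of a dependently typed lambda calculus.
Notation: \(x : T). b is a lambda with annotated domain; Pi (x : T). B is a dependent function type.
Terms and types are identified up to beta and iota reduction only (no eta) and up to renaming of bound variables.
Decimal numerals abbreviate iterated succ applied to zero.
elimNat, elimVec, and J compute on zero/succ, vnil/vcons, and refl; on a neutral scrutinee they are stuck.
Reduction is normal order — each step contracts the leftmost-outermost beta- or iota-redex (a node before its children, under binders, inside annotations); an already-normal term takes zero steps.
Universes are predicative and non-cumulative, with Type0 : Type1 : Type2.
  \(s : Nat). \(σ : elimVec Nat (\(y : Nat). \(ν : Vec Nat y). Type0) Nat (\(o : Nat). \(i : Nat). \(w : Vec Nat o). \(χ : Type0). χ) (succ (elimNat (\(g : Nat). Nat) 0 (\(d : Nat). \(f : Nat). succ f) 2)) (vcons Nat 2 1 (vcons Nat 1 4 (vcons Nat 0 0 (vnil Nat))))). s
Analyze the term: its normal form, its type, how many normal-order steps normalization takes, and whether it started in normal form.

normal form:
  \(s : Nat). \(σ : Nat). s
type:
  Pi (s : Nat). Pi (σ : Nat). Nat
normal-order step count: 16
already normal: no
first redex: an elimVec iota-redex


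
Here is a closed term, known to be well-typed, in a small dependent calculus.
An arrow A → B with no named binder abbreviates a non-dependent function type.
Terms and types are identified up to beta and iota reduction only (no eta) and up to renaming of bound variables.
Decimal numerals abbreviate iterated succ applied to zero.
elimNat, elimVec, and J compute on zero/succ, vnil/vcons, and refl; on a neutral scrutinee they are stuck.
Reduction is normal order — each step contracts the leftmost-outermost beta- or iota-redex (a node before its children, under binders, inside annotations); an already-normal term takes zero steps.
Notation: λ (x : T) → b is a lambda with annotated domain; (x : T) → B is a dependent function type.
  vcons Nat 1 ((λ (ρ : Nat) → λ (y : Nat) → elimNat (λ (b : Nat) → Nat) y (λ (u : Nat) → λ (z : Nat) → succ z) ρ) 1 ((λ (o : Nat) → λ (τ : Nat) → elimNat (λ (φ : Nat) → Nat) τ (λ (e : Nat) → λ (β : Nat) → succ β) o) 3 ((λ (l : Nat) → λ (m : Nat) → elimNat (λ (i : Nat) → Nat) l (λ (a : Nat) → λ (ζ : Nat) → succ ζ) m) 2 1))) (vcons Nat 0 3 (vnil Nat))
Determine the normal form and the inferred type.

reduced normal form:
  vcons Nat 1 7 (vcons Nat 0 3 (vnil Nat))
inferred type:
  Vec Nat 2


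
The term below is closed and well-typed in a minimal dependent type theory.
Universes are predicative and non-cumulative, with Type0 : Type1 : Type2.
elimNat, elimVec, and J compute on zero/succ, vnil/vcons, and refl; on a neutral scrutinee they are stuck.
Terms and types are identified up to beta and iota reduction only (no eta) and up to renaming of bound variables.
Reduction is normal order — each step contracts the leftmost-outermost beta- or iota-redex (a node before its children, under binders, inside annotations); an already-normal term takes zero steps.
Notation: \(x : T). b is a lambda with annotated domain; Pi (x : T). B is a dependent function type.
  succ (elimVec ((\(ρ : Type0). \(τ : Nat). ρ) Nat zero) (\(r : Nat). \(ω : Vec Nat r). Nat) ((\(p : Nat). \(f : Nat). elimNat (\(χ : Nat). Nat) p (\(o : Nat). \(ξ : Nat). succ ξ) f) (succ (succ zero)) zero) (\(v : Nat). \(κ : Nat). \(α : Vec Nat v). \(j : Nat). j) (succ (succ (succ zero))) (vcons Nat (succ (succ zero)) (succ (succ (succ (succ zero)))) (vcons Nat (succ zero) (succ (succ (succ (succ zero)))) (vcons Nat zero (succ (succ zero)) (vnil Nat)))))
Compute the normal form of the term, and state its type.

resulting normal form:
  succ (succ (succ zero))
type:
  Nat
observation: reduction starts at an elimVec iota-redex, and 19 normal-order steps reach the normal form.


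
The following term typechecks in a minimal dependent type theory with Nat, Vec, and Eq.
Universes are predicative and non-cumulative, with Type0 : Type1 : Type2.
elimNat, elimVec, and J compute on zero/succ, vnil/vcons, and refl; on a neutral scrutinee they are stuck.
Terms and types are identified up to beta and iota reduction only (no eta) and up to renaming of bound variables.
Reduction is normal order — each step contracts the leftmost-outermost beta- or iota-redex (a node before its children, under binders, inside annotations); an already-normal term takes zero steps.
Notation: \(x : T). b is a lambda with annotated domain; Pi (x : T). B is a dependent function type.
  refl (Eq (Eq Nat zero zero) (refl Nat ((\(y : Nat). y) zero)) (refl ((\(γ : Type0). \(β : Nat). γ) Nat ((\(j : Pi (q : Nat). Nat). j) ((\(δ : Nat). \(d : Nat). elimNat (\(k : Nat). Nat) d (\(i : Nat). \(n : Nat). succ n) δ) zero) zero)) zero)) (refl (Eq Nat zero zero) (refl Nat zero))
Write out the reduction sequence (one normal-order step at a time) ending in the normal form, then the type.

normal-order reduction:
  refl (Eq (Eq Nat zero zero) (refl Nat ((\(y : Nat). y) zero)) (refl ((\(γ : Type0). \(β : Nat). γ) Nat ((\(j : Pi (q : Nat). Nat). j) ((\(δ : Nat). \(d : Nat). elimNat (\(k : Nat). Nat) d (\(i : Nat). \(n : Nat). succ n) δ) zero) zero)) zero)) (refl (Eq Nat zero zero) (refl Nat zero))
  ~> refl (Eq (Eq Nat zero zero) (refl Nat zero) (refl ((\(y : Type0). \(γ : Nat). y) Nat ((\(β : Pi (j : Nat). Nat). β) ((\(q : Nat). \(δ : Nat). elimNat (\(d : Nat). Nat) δ (\(k : Nat). \(i : Nat). succ i) q) zero) zero)) zero)) (refl (Eq Nat zero zero) (refl Nat zero))
  ~> refl (Eq (Eq Nat zero zero) (refl Nat zero) (refl ((\(y : Nat). Nat) ((\(γ : Pi (β : Nat). Nat). γ) ((\(j : Nat). \(q : Nat). elimNat (\(δ : Nat). Nat) q (\(d : Nat). \(k : Nat). succ k) j) zero) zero)) zero)) (refl (Eq Nat zero zero) (refl Nat zero))
  ~> refl (Eq (Eq Nat zero zero) (refl Nat zero) (refl Nat zero)) (refl (Eq Nat zero zero) (refl Nat zero))
inferred type:
  Eq (Eq (Eq Nat zero zero) (refl Nat zero) (refl Nat zero)) (refl (Eq Nat zero zero) (refl Nat zero)) (refl (Eq Nat zero zero) (refl Nat zero))


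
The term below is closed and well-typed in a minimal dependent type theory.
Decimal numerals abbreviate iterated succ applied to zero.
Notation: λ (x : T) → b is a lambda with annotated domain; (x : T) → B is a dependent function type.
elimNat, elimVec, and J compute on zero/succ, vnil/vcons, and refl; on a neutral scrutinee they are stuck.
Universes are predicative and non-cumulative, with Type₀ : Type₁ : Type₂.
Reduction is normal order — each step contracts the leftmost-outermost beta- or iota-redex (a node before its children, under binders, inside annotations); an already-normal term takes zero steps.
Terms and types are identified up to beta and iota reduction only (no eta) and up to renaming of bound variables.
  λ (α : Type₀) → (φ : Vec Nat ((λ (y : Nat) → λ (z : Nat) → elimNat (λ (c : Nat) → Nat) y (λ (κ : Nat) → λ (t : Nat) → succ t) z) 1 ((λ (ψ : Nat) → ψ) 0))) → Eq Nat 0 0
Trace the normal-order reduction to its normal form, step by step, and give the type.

normal-order reduction:
  λ (α : Type₀) → (φ : Vec Nat ((λ (y : Nat) → λ (z : Nat) → elimNat (λ (c : Nat) → Nat) y (λ (κ : Nat) → λ (t : Nat) → succ t) z) 1 ((λ (ψ : Nat) → ψ) 0))) → Eq Nat 0 0
  ~> λ (α : Type₀) → (φ : Vec Nat ((λ (y : Nat) → elimNat (λ (z : Nat) → Nat) 1 (λ (c : Nat) → λ (κ : Nat) → succ κ) y) ((λ (t : Nat) → t) 0))) → Eq Nat 0 0
  ~> λ (α : Type₀) → (φ : Vec Nat (elimNat (λ (y : Nat) → Nat) 1 (λ (z : Nat) → λ (c : Nat) → succ c) ((λ (κ : Nat) → κ) 0))) → Eq Nat 0 0
  ~> λ (α : Type₀) → (φ : Vec Nat (elimNat (λ (y : Nat) → Nat) 1 (λ (z : Nat) → λ (c : Nat) → succ c) 0)) → Eq Nat 0 0
  ~> λ (α : Type₀) → (φ : Vec Nat 1) → Eq Nat 0 0
type:
  (α : Type₀) → Type₀


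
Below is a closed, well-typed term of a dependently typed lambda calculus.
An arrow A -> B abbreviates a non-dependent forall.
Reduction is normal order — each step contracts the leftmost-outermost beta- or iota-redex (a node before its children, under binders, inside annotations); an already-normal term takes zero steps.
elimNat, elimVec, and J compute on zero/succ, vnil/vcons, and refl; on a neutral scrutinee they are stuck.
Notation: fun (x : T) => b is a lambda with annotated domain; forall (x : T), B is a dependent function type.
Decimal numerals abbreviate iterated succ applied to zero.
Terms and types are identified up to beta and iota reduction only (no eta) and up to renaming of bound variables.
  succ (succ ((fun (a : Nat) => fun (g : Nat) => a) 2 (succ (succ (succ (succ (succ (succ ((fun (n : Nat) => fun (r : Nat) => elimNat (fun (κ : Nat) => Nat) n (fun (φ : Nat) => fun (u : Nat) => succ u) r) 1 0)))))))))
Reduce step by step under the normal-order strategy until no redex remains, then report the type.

normal-order reduction sequence:
  succ (succ ((fun (a : Nat) => fun (g : Nat) => a) 2 (succ (succ (succ (succ (succ (succ ((fun (n : Nat) => fun (r : Nat) => elimNat (fun (κ : Nat) => Nat) n (fun (φ : Nat) => fun (u : Nat) => succ u) r) 1 0)))))))))
  ~> succ (succ ((fun (a : Nat) => 2) (succ (succ (succ (succ (succ (succ ((fun (g : Nat) => fun (n : Nat) => elimNat (fun (r : Nat) => Nat) g (fun (κ : Nat) => fun (φ : Nat) => succ φ) n) 1 0)))))))))
  ~> 4
the term's type:
  Nat


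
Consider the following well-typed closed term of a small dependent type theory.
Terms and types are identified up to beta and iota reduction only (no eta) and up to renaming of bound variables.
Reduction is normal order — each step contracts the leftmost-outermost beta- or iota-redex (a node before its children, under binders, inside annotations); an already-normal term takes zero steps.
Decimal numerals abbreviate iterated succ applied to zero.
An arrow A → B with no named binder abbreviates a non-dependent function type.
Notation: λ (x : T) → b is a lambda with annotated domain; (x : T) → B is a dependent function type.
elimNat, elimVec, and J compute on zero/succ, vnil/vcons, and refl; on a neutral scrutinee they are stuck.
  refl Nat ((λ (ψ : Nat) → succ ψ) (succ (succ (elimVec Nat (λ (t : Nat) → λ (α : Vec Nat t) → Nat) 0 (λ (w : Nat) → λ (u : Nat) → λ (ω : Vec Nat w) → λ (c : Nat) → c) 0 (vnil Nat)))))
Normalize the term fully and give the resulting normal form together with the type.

resulting normal form:
  refl Nat 3
inferred type:
  Eq Nat 3 3
observation: normalization takes exactly 2 steps under the normal-order strategy.


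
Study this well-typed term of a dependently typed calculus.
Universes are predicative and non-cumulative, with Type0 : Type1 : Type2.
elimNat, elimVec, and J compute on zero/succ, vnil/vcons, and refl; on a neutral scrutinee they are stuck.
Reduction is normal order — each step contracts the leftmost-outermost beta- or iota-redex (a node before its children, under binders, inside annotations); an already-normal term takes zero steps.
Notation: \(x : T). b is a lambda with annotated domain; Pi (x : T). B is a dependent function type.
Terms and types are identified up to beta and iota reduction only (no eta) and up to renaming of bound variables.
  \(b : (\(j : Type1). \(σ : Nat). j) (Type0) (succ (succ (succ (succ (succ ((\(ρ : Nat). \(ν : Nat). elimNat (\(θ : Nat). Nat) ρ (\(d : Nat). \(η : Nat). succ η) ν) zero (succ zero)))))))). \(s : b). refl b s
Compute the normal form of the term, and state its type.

resulting normal form:
  \(b : Type0). \(j : b). refl b j
inferred type:
  Pi (b : Type0). Pi (j : b). Eq b j j
observation: reduction starts at a beta-redex, and 2 normal-order steps reach the normal form.


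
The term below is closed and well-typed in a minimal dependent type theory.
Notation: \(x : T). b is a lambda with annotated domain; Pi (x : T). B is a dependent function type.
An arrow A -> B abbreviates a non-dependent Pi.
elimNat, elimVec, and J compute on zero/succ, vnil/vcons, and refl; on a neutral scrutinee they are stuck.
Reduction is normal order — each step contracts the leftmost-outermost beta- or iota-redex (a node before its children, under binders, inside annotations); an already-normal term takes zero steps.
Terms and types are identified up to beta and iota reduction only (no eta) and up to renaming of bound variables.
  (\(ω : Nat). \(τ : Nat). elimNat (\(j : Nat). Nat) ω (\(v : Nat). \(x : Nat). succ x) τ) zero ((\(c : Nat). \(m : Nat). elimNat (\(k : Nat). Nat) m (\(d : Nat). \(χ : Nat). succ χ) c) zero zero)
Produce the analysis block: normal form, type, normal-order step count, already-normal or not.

reduced normal form:
  zero
the term's type:
  Nat
reduction steps (normal order): 6
started in normal form: no
first contracted redex: a beta-redex


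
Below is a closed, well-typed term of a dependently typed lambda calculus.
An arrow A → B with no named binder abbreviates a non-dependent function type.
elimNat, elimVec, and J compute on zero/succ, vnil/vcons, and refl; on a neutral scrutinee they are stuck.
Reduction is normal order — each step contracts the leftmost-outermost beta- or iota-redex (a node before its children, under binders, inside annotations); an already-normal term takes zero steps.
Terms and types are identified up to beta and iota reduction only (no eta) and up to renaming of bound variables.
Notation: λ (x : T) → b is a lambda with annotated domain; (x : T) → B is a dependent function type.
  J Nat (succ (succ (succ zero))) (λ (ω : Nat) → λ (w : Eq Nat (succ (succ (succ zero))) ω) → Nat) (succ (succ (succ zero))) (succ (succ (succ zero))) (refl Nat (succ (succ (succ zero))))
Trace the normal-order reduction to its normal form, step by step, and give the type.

normal-order reduction:
  J Nat (succ (succ (succ zero))) (λ (ω : Nat) → λ (w : Eq Nat (succ (succ (succ zero))) ω) → Nat) (succ (succ (succ zero))) (succ (succ (succ zero))) (refl Nat (succ (succ (succ zero))))
  ~> succ (succ (succ zero))
type:
  Nat


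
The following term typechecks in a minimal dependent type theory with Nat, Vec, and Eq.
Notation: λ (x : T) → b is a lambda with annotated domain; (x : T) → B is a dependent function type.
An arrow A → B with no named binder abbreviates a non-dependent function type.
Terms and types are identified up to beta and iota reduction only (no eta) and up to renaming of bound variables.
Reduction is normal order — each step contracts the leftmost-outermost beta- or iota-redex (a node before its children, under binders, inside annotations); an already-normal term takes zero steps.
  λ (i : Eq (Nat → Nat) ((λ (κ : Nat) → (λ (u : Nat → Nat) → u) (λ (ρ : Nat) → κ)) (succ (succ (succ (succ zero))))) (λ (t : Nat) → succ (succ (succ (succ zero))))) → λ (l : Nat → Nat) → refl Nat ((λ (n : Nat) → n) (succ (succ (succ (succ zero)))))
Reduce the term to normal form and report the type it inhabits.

reduced normal form:
  λ (i : Eq (Nat → Nat) (λ (κ : Nat) → succ (succ (succ (succ zero)))) (λ (u : Nat) → succ (succ (succ (succ zero))))) → λ (ρ : Nat → Nat) → refl Nat (succ (succ (succ (succ zero))))
inferred type:
  Eq (Nat → Nat) (λ (i : Nat) → succ (succ (succ (succ zero)))) (λ (κ : Nat) → succ (succ (succ (succ zero)))) → (Nat → Nat) → Eq Nat (succ (succ (succ (succ zero)))) (succ (succ (succ (succ zero))))
observation: the first redex contracted is a beta-redex; the normal form is reached in 3 normal-order steps.


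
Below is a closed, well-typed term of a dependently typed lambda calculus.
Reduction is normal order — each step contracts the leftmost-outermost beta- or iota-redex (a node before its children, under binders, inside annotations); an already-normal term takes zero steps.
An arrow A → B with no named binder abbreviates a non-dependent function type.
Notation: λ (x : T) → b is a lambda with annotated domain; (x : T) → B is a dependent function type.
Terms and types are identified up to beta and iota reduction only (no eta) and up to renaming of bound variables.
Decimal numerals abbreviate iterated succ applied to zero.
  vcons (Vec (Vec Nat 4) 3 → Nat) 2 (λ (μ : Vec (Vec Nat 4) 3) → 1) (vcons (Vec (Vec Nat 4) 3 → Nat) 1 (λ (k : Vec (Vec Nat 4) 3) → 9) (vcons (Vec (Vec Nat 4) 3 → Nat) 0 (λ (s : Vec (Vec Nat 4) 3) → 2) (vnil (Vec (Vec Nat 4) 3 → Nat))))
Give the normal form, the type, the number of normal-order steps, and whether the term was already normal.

resulting normal form:
  vcons (Vec (Vec Nat 4) 3 → Nat) 2 (λ (μ : Vec (Vec Nat 4) 3) → 1) (vcons (Vec (Vec Nat 4) 3 → Nat) 1 (λ (k : Vec (Vec Nat 4) 3) → 9) (vcons (Vec (Vec Nat 4) 3 → Nat) 0 (λ (s : Vec (Vec Nat 4) 3) → 2) (vnil (Vec (Vec Nat 4) 3 → Nat))))
type:
  Vec (Vec (Vec Nat 4) 3 → Nat) 3
reduction steps (normal order): 0
term was already normal: yes


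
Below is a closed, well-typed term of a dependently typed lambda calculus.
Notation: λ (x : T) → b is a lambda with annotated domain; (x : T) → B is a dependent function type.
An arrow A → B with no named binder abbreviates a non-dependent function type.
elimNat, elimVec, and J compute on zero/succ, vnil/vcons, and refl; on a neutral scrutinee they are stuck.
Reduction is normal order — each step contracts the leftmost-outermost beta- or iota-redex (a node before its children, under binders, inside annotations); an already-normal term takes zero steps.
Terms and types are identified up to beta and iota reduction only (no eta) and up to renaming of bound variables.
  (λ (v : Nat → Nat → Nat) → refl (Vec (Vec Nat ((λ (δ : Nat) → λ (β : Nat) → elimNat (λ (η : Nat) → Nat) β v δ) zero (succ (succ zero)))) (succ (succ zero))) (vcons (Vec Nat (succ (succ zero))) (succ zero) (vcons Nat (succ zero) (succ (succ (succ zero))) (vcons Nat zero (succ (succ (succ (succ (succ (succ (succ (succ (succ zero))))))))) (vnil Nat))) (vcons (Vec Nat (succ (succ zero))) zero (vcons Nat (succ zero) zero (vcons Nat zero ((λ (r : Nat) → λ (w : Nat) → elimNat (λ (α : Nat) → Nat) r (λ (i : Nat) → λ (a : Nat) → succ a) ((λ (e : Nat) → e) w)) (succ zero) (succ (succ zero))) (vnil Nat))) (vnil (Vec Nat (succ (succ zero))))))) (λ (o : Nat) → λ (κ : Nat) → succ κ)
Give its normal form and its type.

resulting normal form:
  refl (Vec (Vec Nat (succ (succ zero))) (succ (succ zero))) (vcons (Vec Nat (succ (succ zero))) (succ zero) (vcons Nat (succ zero) (succ (succ (succ zero))) (vcons Nat zero (succ (succ (succ (succ (succ (succ (succ (succ (succ zero))))))))) (vnil Nat))) (vcons (Vec Nat (succ (succ zero))) zero (vcons Nat (succ zero) zero (vcons Nat zero (succ (succ (succ zero))) (vnil Nat))) (vnil (Vec Nat (succ (succ zero))))))
inferred type:
  Eq (Vec (Vec Nat (succ (succ zero))) (succ (succ zero))) (vcons (Vec Nat (succ (succ zero))) (succ zero) (vcons Nat (succ zero) (succ (succ (succ zero))) (vcons Nat zero (succ (succ (succ (succ (succ (succ (succ (succ (succ zero))))))))) (vnil Nat))) (vcons (Vec Nat (succ (succ zero))) zero (vcons Nat (succ zero) zero (vcons Nat zero (succ (succ (succ zero))) (vnil Nat))) (vnil (Vec Nat (succ (succ zero)))))) (vcons (Vec Nat (succ (succ zero))) (succ zero) (vcons Nat (succ zero) (succ (succ (succ zero))) (vcons Nat zero (succ (succ (succ (succ (succ (succ (succ (succ (succ zero))))))))) (vnil Nat))) (vcons (Vec Nat (succ (succ zero))) zero (vcons Nat (succ zero) zero (vcons Nat zero (succ (succ (succ zero))) (vnil Nat))) (vnil (Vec Nat (succ (succ zero))))))


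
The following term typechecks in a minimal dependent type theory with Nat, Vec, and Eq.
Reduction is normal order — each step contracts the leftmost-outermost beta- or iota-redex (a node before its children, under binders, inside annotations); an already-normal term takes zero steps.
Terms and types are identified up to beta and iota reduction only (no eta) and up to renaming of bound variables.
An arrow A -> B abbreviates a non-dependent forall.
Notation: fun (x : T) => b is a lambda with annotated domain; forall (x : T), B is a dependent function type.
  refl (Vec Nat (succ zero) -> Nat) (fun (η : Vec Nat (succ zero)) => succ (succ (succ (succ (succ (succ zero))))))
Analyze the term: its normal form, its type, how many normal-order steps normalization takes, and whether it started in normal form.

reduced normal form:
  refl (Vec Nat (succ zero) -> Nat) (fun (η : Vec Nat (succ zero)) => succ (succ (succ (succ (succ (succ zero))))))
type:
  Eq (Vec Nat (succ zero) -> Nat) (fun (η : Vec Nat (succ zero)) => succ (succ (succ (succ (succ (succ zero)))))) (fun (k : Vec Nat (succ zero)) => succ (succ (succ (succ (succ (succ zero))))))
normal-order step count: 0
started in normal form: yes


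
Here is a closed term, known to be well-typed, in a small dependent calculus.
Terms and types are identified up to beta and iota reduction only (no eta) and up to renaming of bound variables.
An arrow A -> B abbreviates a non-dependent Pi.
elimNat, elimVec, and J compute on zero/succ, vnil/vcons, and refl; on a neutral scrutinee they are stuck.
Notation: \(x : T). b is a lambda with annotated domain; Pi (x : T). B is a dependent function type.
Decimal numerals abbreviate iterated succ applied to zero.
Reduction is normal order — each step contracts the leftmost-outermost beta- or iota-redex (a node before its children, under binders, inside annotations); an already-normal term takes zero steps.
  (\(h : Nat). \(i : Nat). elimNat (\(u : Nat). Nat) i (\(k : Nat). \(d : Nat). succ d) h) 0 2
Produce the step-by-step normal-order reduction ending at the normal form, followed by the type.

normal-order reduction:
  (\(h : Nat). \(i : Nat). elimNat (\(u : Nat). Nat) i (\(k : Nat). \(d : Nat). succ d) h) 0 2
  ~> (\(h : Nat). elimNat (\(i : Nat). Nat) h (\(u : Nat). \(k : Nat). succ k) 0) 2
  ~> elimNat (\(h : Nat). Nat) 2 (\(i : Nat). \(u : Nat). succ u) 0
  ~> 2
type:
  Nat


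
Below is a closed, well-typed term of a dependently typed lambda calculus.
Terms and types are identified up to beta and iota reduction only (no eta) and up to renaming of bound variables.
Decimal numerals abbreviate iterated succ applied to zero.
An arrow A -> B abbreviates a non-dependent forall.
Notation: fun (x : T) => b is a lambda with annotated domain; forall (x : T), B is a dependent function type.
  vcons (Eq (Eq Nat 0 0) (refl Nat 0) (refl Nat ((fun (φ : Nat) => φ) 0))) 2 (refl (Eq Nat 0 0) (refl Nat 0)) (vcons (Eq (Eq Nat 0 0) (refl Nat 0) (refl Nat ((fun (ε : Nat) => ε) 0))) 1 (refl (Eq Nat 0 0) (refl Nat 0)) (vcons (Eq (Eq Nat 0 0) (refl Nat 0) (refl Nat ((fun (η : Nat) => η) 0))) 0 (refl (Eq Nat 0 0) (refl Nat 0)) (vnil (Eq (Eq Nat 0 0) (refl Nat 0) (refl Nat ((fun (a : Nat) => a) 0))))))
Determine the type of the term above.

inferred type:
  Vec (Eq (Eq Nat 0 0) (refl Nat 0) (refl Nat 0)) 3


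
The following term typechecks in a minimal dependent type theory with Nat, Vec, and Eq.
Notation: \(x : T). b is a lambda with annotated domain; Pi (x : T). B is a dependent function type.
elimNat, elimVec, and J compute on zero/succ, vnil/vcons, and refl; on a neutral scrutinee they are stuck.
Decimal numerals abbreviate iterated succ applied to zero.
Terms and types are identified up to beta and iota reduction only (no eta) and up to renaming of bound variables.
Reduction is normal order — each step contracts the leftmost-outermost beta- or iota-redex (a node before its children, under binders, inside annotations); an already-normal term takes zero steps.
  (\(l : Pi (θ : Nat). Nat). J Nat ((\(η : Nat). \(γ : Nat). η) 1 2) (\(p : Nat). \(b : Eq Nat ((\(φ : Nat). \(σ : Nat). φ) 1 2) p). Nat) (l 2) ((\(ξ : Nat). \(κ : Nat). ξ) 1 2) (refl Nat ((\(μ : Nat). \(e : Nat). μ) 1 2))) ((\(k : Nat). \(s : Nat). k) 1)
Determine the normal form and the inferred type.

normal form:
  1
the term's type:
  Nat


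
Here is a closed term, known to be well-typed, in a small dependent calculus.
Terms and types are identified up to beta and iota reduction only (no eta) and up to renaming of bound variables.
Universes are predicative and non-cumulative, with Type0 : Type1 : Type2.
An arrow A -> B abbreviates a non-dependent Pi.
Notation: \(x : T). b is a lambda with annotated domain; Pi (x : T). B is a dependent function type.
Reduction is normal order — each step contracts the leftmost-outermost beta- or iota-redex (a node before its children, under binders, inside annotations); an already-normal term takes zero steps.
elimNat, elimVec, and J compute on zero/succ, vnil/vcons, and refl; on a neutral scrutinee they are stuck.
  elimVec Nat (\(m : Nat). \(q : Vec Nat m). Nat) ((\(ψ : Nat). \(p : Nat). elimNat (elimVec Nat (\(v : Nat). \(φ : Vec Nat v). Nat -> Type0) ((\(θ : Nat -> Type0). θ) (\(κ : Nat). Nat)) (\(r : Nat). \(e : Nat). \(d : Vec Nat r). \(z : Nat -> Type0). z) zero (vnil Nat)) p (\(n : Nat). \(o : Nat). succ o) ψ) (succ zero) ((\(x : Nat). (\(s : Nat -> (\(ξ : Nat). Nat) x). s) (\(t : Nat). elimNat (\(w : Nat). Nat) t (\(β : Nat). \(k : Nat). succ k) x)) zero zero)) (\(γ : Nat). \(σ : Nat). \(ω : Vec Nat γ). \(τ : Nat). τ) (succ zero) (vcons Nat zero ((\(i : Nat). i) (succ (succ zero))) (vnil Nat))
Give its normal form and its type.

resulting normal form:
  succ zero
inferred type:
  Nat
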